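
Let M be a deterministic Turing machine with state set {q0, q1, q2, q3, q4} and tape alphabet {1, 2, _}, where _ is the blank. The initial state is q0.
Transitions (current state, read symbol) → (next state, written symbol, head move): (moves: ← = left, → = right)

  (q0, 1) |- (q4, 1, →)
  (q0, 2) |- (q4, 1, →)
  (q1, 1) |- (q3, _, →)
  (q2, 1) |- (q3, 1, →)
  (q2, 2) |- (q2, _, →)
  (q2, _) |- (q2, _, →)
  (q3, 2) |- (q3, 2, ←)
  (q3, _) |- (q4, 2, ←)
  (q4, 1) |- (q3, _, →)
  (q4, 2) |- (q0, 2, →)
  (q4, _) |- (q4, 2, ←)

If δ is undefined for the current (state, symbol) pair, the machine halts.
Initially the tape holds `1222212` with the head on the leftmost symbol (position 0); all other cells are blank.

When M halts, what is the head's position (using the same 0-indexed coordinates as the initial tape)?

8

state=q0 head=0 tape=[1]222212__   (q0,1)→(q4,1,→)
state=q4 head=1 tape=1[2]22212__   (q4,2)→(q0,2,→)
state=q0 head=2 tape=12[2]2212__   (q0,2)→(q4,1,→)
state=q4 head=3 tape=121[2]212__   (q4,2)→(q0,2,→)
state=q0 head=4 tape=1212[2]12__   (q0,2)→(q4,1,→)
state=q4 head=5 tape=12121[1]2__   (q4,1)→(q3,_,→)
state=q3 head=6 tape=12121_[2]__   (q3,2)→(q3,2,←)
state=q3 head=5 tape=12121[_]2__   (q3,_)→(q4,2,←)
state=q4 head=4 tape=1212[1]22__   (q4,1)→(q3,_,→)
state=q3 head=5 tape=1212_[2]2__   (q3,2)→(q3,2,←)
state=q3 head=4 tape=1212[_]22__   (q3,_)→(q4,2,←)
state=q4 head=3 tape=121[2]222__   (q4,2)→(q0,2,→)
state=q0 head=4 tape=1212[2]22__   (q0,2)→(q4,1,→)
state=q4 head=5 tape=12121[2]2__   (q4,2)→(q0,2,→)
state=q0 head=6 tape=121212[2]__   (q0,2)→(q4,1,→)
state=q4 head=7 tape=1212121[_]_   (q4,_)→(q4,2,←)
state=q4 head=6 tape=121212[1]2_   (q4,1)→(q3,_,→)
state=q3 head=7 tape=121212_[2]_   (q3,2)→(q3,2,←)
state=q3 head=6 tape=121212[_]2_   (q3,_)→(q4,2,←)
state=q4 head=5 tape=12121[2]22_   (q4,2)→(q0,2,→)
state=q0 head=6 tape=121212[2]2_   (q0,2)→(q4,1,→)
state=q4 head=7 tape=1212121[2]_   (q4,2)→(q0,2,→)
state=q0 head=8 tape=12121212[_]
At halt the head is at cell 8.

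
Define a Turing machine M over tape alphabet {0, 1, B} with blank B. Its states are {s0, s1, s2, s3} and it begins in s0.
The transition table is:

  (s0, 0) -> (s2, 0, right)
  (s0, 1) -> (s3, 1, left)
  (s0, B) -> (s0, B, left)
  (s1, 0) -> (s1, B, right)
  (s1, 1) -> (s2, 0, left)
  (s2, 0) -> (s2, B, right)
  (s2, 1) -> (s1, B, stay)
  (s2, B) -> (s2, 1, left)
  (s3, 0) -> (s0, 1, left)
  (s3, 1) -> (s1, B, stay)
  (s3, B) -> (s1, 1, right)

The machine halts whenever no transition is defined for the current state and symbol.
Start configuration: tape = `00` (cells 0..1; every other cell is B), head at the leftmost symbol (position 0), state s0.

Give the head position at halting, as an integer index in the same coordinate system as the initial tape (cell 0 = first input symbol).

state=s0 head=0 tape=[0]0B   (s0,0)→(s2,0,right)
state=s2 head=1 tape=0[0]B   (s2,0)→(s2,B,right)
state=s2 head=2 tape=0B[B]   (s2,B)→(s2,1,left)
state=s2 head=1 tape=0[B]1   (s2,B)→(s2,1,left)
state=s2 head=0 tape=[0]11   (s2,0)→(s2,B,right)
state=s2 head=1 tape=B[1]1   (s2,1)→(s1,B,stay)
state=s1 head=1 tape=B[B]1
At halt the head is at cell 1.

1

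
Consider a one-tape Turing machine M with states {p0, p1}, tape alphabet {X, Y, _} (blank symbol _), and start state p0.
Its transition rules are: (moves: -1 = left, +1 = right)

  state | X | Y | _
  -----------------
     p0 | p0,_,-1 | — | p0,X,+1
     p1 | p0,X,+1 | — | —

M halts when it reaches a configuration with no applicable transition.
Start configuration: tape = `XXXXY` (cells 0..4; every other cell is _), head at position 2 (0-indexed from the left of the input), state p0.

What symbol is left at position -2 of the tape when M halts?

state=p0 head=2 tape=__XX[X]XY   (p0,X)→(p0,_,-1)
state=p0 head=1 tape=__X[X]_XY   (p0,X)→(p0,_,-1)
state=p0 head=0 tape=__[X]__XY   (p0,X)→(p0,_,-1)
state=p0 head=-1 tape=_[_]___XY   (p0,_)→(p0,X,+1)
state=p0 head=0 tape=_X[_]__XY   (p0,_)→(p0,X,+1)
state=p0 head=1 tape=_XX[_]_XY   (p0,_)→(p0,X,+1)
state=p0 head=2 tape=_XXX[_]XY   (p0,_)→(p0,X,+1)
state=p0 head=3 tape=_XXXX[X]Y   (p0,X)→(p0,_,-1)
state=p0 head=2 tape=_XXX[X]_Y   (p0,X)→(p0,_,-1)
state=p0 head=1 tape=_XX[X]__Y   (p0,X)→(p0,_,-1)
state=p0 head=0 tape=_X[X]___Y   (p0,X)→(p0,_,-1)
state=p0 head=-1 tape=_[X]____Y   (p0,X)→(p0,_,-1)
state=p0 head=-2 tape=[_]_____Y   (p0,_)→(p0,X,+1)
state=p0 head=-1 tape=X[_]____Y   (p0,_)→(p0,X,+1)
state=p0 head=0 tape=XX[_]___Y   (p0,_)→(p0,X,+1)
state=p0 head=1 tape=XXX[_]__Y   (p0,_)→(p0,X,+1)
state=p0 head=2 tape=XXXX[_]_Y   (p0,_)→(p0,X,+1)
state=p0 head=3 tape=XXXXX[_]Y   (p0,_)→(p0,X,+1)
state=p0 head=4 tape=XXXXXX[Y]
Cell -2 holds X when M halts.

X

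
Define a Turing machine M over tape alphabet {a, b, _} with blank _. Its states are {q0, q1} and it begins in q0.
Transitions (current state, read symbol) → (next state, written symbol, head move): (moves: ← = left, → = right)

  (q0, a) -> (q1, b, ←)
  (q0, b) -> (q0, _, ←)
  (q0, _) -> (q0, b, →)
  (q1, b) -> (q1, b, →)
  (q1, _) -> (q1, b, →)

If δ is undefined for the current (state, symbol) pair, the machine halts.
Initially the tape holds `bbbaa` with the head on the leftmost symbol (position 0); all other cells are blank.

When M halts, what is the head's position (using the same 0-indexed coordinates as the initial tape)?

4

q0 | ___[b]bbaa   read b → write _, move ←, go to q0
q0 | __[_]_bbaa   read _ → write b, move →, go to q0
q0 | __b[_]bbaa   read _ → write b, move →, go to q0
q0 | __bb[b]baa   read b → write _, move ←, go to q0
q0 | __b[b]_baa   read b → write _, move ←, go to q0
q0 | __[b]__baa   read b → write _, move ←, go to q0
q0 | _[_]___baa   read _ → write b, move →, go to q0
q0 | _b[_]__baa   read _ → write b, move →, go to q0
q0 | _bb[_]_baa   read _ → write b, move →, go to q0
q0 | _bbb[_]baa   read _ → write b, move →, go to q0
q0 | _bbbb[b]aa   read b → write _, move ←, go to q0
q0 | _bbb[b]_aa   read b → write _, move ←, go to q0
q0 | _bb[b]__aa   read b → write _, move ←, go to q0
q0 | _b[b]___aa   read b → write _, move ←, go to q0
q0 | _[b]____aa   read b → write _, move ←, go to q0
q0 | [_]_____aa   read _ → write b, move →, go to q0
q0 | b[_]____aa   read _ → write b, move →, go to q0
q0 | bb[_]___aa   read _ → write b, move →, go to q0
q0 | bbb[_]__aa   read _ → write b, move →, go to q0
q0 | bbbb[_]_aa   read _ → write b, move →, go to q0
q0 | bbbbb[_]aa   read _ → write b, move →, go to q0
q0 | bbbbbb[a]a   read a → write b, move ←, go to q1
q1 | bbbbb[b]ba   read b → write b, move →, go to q1
q1 | bbbbbb[b]a   read b → write b, move →, go to q1
q1 | bbbbbbb[a]
At halt the head is at cell 4.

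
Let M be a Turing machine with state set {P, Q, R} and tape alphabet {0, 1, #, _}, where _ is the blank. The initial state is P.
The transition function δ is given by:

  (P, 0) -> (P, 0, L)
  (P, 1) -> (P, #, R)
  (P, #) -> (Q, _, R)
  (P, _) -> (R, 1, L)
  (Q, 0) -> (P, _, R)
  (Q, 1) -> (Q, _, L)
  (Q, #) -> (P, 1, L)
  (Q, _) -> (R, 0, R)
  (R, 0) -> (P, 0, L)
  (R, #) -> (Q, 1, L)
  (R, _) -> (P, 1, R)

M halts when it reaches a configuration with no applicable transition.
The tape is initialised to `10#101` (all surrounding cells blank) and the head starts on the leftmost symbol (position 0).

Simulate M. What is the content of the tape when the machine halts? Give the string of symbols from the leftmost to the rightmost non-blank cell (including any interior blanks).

state=P head=0 tape=[1]0#101_   (P,1)→(P,#,R)
state=P head=1 tape=#[0]#101_   (P,0)→(P,0,L)
state=P head=0 tape=[#]0#101_   (P,#)→(Q,_,R)
state=Q head=1 tape=_[0]#101_   (Q,0)→(P,_,R)
state=P head=2 tape=__[#]101_   (P,#)→(Q,_,R)
state=Q head=3 tape=___[1]01_   (Q,1)→(Q,_,L)
state=Q head=2 tape=__[_]_01_   (Q,_)→(R,0,R)
state=R head=3 tape=__0[_]01_   (R,_)→(P,1,R)
state=P head=4 tape=__01[0]1_   (P,0)→(P,0,L)
state=P head=3 tape=__0[1]01_   (P,1)→(P,#,R)
state=P head=4 tape=__0#[0]1_   (P,0)→(P,0,L)
state=P head=3 tape=__0[#]01_   (P,#)→(Q,_,R)
state=Q head=4 tape=__0_[0]1_   (Q,0)→(P,_,R)
state=P head=5 tape=__0__[1]_   (P,1)→(P,#,R)
state=P head=6 tape=__0__#[_]   (P,_)→(R,1,L)
state=R head=5 tape=__0__[#]1   (R,#)→(Q,1,L)
state=Q head=4 tape=__0_[_]11   (Q,_)→(R,0,R)
state=R head=5 tape=__0_0[1]1
The non-blank tape span at halt is 0_011.

0_011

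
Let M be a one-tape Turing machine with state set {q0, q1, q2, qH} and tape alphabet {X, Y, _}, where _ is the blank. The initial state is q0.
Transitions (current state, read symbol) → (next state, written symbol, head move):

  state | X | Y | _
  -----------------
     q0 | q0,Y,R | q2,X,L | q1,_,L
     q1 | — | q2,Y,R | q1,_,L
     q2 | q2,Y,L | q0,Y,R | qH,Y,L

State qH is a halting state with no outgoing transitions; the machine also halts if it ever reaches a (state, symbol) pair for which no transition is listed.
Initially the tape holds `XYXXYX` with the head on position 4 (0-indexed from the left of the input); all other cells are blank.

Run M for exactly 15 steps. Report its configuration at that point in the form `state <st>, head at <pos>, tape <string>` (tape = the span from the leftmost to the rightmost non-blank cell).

q0 | XYXX[Y]X_   read Y → write X, move L, go to q2
q2 | XYX[X]XX_   read X → write Y, move L, go to q2
q2 | XY[X]YXX_   read X → write Y, move L, go to q2
q2 | X[Y]YYXX_   read Y → write Y, move R, go to q0
q0 | XY[Y]YXX_   read Y → write X, move L, go to q2
q2 | X[Y]XYXX_   read Y → write Y, move R, go to q0
q0 | XY[X]YXX_   read X → write Y, move R, go to q0
q0 | XYY[Y]XX_   read Y → write X, move L, go to q2
q2 | XY[Y]XXX_   read Y → write Y, move R, go to q0
q0 | XYY[X]XX_   read X → write Y, move R, go to q0
q0 | XYYY[X]X_   read X → write Y, move R, go to q0
q0 | XYYYY[X]_   read X → write Y, move R, go to q0
q0 | XYYYYY[_]   read _ → write _, move L, go to q1
q1 | XYYYY[Y]_   read Y → write Y, move R, go to q2
q2 | XYYYYY[_]   read _ → write Y, move L, go to qH
qH | XYYYY[Y]Y
After 15 steps: state qH, head at 5, tape XYYYYYY.

state qH, head at 5, tape XYYYYYY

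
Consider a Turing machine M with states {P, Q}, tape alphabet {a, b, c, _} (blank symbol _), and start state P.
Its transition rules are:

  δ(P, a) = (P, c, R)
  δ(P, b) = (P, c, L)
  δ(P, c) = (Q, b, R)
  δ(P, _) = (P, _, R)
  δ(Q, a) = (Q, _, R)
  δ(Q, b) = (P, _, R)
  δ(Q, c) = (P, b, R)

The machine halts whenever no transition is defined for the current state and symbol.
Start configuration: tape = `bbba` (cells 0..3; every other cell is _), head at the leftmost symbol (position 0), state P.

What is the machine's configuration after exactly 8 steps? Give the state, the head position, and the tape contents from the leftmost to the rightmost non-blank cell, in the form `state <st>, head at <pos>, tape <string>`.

state Q, head at 4, tape b_b

P | _[b]bba_   read b → write c, move L, go to P
P | [_]cbba_   read _ → write _, move R, go to P
P | _[c]bba_   read c → write b, move R, go to Q
Q | _b[b]ba_   read b → write _, move R, go to P
P | _b_[b]a_   read b → write c, move L, go to P
P | _b[_]ca_   read _ → write _, move R, go to P
P | _b_[c]a_   read c → write b, move R, go to Q
Q | _b_b[a]_   read a → write _, move R, go to Q
Q | _b_b_[_]
After 8 steps: state Q, head at 4, tape b_b.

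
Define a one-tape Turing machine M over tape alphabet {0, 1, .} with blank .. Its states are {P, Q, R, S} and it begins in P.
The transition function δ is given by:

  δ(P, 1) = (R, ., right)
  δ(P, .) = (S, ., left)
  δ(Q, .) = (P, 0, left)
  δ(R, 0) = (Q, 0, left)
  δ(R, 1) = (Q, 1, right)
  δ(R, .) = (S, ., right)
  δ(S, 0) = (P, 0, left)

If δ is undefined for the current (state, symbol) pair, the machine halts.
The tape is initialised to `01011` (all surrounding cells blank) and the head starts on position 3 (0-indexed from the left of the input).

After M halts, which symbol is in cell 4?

0

P | 010[1]1.   read 1 → write ., move right, go to R
R | 010.[1].   read 1 → write 1, move right, go to Q
Q | 010.1[.]   read . → write 0, move left, go to P
P | 010.[1]0   read 1 → write ., move right, go to R
R | 010..[0]   read 0 → write 0, move left, go to Q
Q | 010.[.]0   read . → write 0, move left, go to P
P | 010[.]00   read . → write ., move left, go to S
S | 01[0].00   read 0 → write 0, move left, go to P
P | 0[1]0.00   read 1 → write ., move right, go to R
R | 0.[0].00   read 0 → write 0, move left, go to Q
Q | 0[.]0.00   read . → write 0, move left, go to P
P | [0]00.00
Cell 4 holds 0 when M halts.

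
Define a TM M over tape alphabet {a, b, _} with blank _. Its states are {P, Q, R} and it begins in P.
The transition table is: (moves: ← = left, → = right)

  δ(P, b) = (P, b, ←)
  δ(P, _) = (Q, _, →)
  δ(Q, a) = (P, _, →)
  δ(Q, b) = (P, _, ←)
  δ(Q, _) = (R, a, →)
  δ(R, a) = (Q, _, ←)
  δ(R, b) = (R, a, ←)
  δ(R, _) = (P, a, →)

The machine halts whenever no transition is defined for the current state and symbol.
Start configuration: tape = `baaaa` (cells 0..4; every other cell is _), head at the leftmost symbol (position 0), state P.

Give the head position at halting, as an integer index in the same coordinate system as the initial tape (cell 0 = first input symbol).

3

P | _[b]aaaa   read b → write b, move ←, go to P
P | [_]baaaa   read _ → write _, move →, go to Q
Q | _[b]aaaa   read b → write _, move ←, go to P
P | [_]_aaaa   read _ → write _, move →, go to Q
Q | _[_]aaaa   read _ → write a, move →, go to R
R | _a[a]aaa   read a → write _, move ←, go to Q
Q | _[a]_aaa   read a → write _, move →, go to P
P | __[_]aaa   read _ → write _, move →, go to Q
Q | ___[a]aa   read a → write _, move →, go to P
P | ____[a]a
At halt the head is at cell 3.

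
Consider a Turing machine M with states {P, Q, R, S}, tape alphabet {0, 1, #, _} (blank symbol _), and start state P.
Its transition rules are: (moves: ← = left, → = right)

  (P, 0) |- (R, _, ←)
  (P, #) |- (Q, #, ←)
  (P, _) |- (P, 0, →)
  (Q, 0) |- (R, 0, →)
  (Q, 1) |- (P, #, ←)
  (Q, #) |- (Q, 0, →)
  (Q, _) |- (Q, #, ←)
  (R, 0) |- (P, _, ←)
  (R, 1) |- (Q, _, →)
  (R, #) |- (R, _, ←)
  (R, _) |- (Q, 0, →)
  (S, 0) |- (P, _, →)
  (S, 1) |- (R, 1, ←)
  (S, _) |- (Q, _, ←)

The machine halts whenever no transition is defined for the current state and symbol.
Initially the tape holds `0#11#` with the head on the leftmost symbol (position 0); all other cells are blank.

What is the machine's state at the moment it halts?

state=P head=0 tape=___[0]#11#   (P,0)→(R,_,←)
state=R head=-1 tape=__[_]_#11#   (R,_)→(Q,0,→)
state=Q head=0 tape=__0[_]#11#   (Q,_)→(Q,#,←)
state=Q head=-1 tape=__[0]##11#   (Q,0)→(R,0,→)
state=R head=0 tape=__0[#]#11#   (R,#)→(R,_,←)
state=R head=-1 tape=__[0]_#11#   (R,0)→(P,_,←)
state=P head=-2 tape=_[_]__#11#   (P,_)→(P,0,→)
state=P head=-1 tape=_0[_]_#11#   (P,_)→(P,0,→)
state=P head=0 tape=_00[_]#11#   (P,_)→(P,0,→)
state=P head=1 tape=_000[#]11#   (P,#)→(Q,#,←)
state=Q head=0 tape=_00[0]#11#   (Q,0)→(R,0,→)
state=R head=1 tape=_000[#]11#   (R,#)→(R,_,←)
state=R head=0 tape=_00[0]_11#   (R,0)→(P,_,←)
state=P head=-1 tape=_0[0]__11#   (P,0)→(R,_,←)
state=R head=-2 tape=_[0]___11#   (R,0)→(P,_,←)
state=P head=-3 tape=[_]____11#   (P,_)→(P,0,→)
state=P head=-2 tape=0[_]___11#   (P,_)→(P,0,→)
state=P head=-1 tape=00[_]__11#   (P,_)→(P,0,→)
state=P head=0 tape=000[_]_11#   (P,_)→(P,0,→)
state=P head=1 tape=0000[_]11#   (P,_)→(P,0,→)
state=P head=2 tape=00000[1]1#
No transition is defined for (P, 1); M halts in state P.

P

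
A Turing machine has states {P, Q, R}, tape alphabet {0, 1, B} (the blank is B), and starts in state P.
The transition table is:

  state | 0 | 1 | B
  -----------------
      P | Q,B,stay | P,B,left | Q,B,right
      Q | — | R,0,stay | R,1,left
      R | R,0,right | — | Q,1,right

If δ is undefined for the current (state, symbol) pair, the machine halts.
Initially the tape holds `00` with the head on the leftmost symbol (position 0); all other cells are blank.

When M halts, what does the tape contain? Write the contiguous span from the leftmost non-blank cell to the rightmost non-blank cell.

state=P head=0 tape=B[0]0BB   (P,0)→(Q,B,stay)
state=Q head=0 tape=B[B]0BB   (Q,B)→(R,1,left)
state=R head=-1 tape=[B]10BB   (R,B)→(Q,1,right)
state=Q head=0 tape=1[1]0BB   (Q,1)→(R,0,stay)
state=R head=0 tape=1[0]0BB   (R,0)→(R,0,right)
state=R head=1 tape=10[0]BB   (R,0)→(R,0,right)
state=R head=2 tape=100[B]B   (R,B)→(Q,1,right)
state=Q head=3 tape=1001[B]   (Q,B)→(R,1,left)
state=R head=2 tape=100[1]1
The non-blank tape span at halt is 10011.

10011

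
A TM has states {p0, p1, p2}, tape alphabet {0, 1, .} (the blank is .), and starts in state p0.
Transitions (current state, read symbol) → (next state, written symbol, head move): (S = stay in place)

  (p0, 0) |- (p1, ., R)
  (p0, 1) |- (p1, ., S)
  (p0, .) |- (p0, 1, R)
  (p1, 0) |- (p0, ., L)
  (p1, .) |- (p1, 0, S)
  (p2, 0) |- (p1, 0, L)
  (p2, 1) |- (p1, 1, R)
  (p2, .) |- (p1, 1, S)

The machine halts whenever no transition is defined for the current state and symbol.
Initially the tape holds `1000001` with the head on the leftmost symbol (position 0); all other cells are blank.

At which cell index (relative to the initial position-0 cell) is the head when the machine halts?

6

state=p0 head=0 tape=.[1]000001   (p0,1)→(p1,.,S)
state=p1 head=0 tape=.[.]000001   (p1,.)→(p1,0,S)
state=p1 head=0 tape=.[0]000001   (p1,0)→(p0,.,L)
state=p0 head=-1 tape=[.].000001   (p0,.)→(p0,1,R)
state=p0 head=0 tape=1[.]000001   (p0,.)→(p0,1,R)
state=p0 head=1 tape=11[0]00001   (p0,0)→(p1,.,R)
state=p1 head=2 tape=11.[0]0001   (p1,0)→(p0,.,L)
state=p0 head=1 tape=11[.].0001   (p0,.)→(p0,1,R)
state=p0 head=2 tape=111[.]0001   (p0,.)→(p0,1,R)
state=p0 head=3 tape=1111[0]001   (p0,0)→(p1,.,R)
state=p1 head=4 tape=1111.[0]01   (p1,0)→(p0,.,L)
state=p0 head=3 tape=1111[.].01   (p0,.)→(p0,1,R)
state=p0 head=4 tape=11111[.]01   (p0,.)→(p0,1,R)
state=p0 head=5 tape=111111[0]1   (p0,0)→(p1,.,R)
state=p1 head=6 tape=111111.[1]
At halt the head is at cell 6.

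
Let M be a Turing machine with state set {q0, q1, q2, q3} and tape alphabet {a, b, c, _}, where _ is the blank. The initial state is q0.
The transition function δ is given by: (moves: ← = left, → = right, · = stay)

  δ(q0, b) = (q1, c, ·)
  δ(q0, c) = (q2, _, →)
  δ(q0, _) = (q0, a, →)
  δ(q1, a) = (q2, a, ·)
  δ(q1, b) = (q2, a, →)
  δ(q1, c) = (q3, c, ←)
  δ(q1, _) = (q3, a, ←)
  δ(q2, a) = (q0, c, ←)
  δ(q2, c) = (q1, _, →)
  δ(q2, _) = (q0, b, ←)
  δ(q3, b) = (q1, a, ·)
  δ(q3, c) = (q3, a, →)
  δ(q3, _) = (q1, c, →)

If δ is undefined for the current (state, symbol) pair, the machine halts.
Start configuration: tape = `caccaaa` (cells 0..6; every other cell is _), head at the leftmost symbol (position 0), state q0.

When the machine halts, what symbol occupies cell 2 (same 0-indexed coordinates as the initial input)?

q0 | [c]accaaa   read c → write _, move →, go to q2
q2 | _[a]ccaaa   read a → write c, move ←, go to q0
q0 | [_]cccaaa   read _ → write a, move →, go to q0
q0 | a[c]ccaaa   read c → write _, move →, go to q2
q2 | a_[c]caaa   read c → write _, move →, go to q1
q1 | a__[c]aaa   read c → write c, move ←, go to q3
q3 | a_[_]caaa   read _ → write c, move →, go to q1
q1 | a_c[c]aaa   read c → write c, move ←, go to q3
q3 | a_[c]caaa   read c → write a, move →, go to q3
q3 | a_a[c]aaa   read c → write a, move →, go to q3
q3 | a_aa[a]aa
Cell 2 holds a when M halts.

a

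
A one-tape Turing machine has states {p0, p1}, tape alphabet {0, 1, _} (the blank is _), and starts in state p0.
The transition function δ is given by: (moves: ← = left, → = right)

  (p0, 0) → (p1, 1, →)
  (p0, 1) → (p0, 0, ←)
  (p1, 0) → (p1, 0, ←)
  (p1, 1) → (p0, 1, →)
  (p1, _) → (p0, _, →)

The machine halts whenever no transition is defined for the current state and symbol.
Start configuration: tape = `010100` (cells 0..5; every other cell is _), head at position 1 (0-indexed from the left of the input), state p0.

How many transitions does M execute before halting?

14

p0 | 0[1]0100__   read 1 → write 0, move ←, go to p0
p0 | [0]00100__   read 0 → write 1, move →, go to p1
p1 | 1[0]0100__   read 0 → write 0, move ←, go to p1
p1 | [1]00100__   read 1 → write 1, move →, go to p0
p0 | 1[0]0100__   read 0 → write 1, move →, go to p1
p1 | 11[0]100__   read 0 → write 0, move ←, go to p1
p1 | 1[1]0100__   read 1 → write 1, move →, go to p0
p0 | 11[0]100__   read 0 → write 1, move →, go to p1
p1 | 111[1]00__   read 1 → write 1, move →, go to p0
p0 | 1111[0]0__   read 0 → write 1, move →, go to p1
p1 | 11111[0]__   read 0 → write 0, move ←, go to p1
p1 | 1111[1]0__   read 1 → write 1, move →, go to p0
p0 | 11111[0]__   read 0 → write 1, move →, go to p1
p1 | 111111[_]_   read _ → write _, move →, go to p0
p0 | 111111_[_]
M halts after 14 transitions.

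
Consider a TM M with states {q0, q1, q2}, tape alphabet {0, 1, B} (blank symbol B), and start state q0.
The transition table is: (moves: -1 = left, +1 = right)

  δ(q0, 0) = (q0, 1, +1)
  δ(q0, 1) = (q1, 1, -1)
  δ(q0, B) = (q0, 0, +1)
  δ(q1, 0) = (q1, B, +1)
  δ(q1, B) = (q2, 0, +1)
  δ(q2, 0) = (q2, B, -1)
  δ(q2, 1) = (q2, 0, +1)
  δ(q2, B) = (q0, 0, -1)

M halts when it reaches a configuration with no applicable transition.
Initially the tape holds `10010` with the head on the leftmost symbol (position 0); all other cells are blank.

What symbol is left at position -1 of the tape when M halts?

0

state=q0 head=0 tape=BBB[1]0010   (q0,1)→(q1,1,-1)
state=q1 head=-1 tape=BB[B]10010   (q1,B)→(q2,0,+1)
state=q2 head=0 tape=BB0[1]0010   (q2,1)→(q2,0,+1)
state=q2 head=1 tape=BB00[0]010   (q2,0)→(q2,B,-1)
state=q2 head=0 tape=BB0[0]B010   (q2,0)→(q2,B,-1)
state=q2 head=-1 tape=BB[0]BB010   (q2,0)→(q2,B,-1)
state=q2 head=-2 tape=B[B]BBB010   (q2,B)→(q0,0,-1)
state=q0 head=-3 tape=[B]0BBB010   (q0,B)→(q0,0,+1)
state=q0 head=-2 tape=0[0]BBB010   (q0,0)→(q0,1,+1)
state=q0 head=-1 tape=01[B]BB010   (q0,B)→(q0,0,+1)
state=q0 head=0 tape=010[B]B010   (q0,B)→(q0,0,+1)
state=q0 head=1 tape=0100[B]010   (q0,B)→(q0,0,+1)
state=q0 head=2 tape=01000[0]10   (q0,0)→(q0,1,+1)
state=q0 head=3 tape=010001[1]0   (q0,1)→(q1,1,-1)
state=q1 head=2 tape=01000[1]10
Cell -1 holds 0 when M halts.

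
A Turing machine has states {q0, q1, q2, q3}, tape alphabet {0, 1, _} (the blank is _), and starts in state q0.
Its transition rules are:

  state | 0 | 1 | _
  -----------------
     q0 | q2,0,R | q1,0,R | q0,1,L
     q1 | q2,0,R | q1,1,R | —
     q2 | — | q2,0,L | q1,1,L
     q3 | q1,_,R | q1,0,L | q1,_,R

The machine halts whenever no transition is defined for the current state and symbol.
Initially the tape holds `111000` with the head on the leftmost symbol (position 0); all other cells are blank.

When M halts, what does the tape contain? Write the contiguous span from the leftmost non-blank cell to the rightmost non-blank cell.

011000

state=q0 head=0 tape=[1]11000   (q0,1)→(q1,0,R)
state=q1 head=1 tape=0[1]1000   (q1,1)→(q1,1,R)
state=q1 head=2 tape=01[1]000   (q1,1)→(q1,1,R)
state=q1 head=3 tape=011[0]00   (q1,0)→(q2,0,R)
state=q2 head=4 tape=0110[0]0
The non-blank tape span at halt is 011000.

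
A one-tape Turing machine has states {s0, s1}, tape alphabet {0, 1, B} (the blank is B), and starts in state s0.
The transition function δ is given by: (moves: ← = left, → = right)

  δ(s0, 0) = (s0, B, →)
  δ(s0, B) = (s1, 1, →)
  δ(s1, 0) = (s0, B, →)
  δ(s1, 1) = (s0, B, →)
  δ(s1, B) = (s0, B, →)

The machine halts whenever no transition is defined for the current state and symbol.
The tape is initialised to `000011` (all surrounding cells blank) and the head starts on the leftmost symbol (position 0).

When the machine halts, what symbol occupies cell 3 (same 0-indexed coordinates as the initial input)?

B

state=s0 head=0 tape=[0]00011   (s0,0)→(s0,B,→)
state=s0 head=1 tape=B[0]0011   (s0,0)→(s0,B,→)
state=s0 head=2 tape=BB[0]011   (s0,0)→(s0,B,→)
state=s0 head=3 tape=BBB[0]11   (s0,0)→(s0,B,→)
state=s0 head=4 tape=BBBB[1]1
Cell 3 holds B when M halts.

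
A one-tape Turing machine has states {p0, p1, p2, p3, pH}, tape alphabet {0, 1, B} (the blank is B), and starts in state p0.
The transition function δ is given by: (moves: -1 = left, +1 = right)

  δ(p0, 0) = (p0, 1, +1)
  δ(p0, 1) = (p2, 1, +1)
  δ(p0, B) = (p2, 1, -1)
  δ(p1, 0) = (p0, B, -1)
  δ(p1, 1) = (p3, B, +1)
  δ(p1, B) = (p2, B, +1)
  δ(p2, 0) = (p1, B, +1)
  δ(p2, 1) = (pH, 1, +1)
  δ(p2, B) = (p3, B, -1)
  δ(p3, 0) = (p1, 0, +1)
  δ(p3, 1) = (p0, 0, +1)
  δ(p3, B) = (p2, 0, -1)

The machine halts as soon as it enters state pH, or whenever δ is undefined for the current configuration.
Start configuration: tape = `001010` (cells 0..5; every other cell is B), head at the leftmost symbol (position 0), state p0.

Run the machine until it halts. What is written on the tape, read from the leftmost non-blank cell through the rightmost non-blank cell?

1110B1

p0 | [0]01010BB   read 0 → write 1, move +1, go to p0
p0 | 1[0]1010BB   read 0 → write 1, move +1, go to p0
p0 | 11[1]010BB   read 1 → write 1, move +1, go to p2
p2 | 111[0]10BB   read 0 → write B, move +1, go to p1
p1 | 111B[1]0BB   read 1 → write B, move +1, go to p3
p3 | 111BB[0]BB   read 0 → write 0, move +1, go to p1
p1 | 111BB0[B]B   read B → write B, move +1, go to p2
p2 | 111BB0B[B]   read B → write B, move -1, go to p3
p3 | 111BB0[B]B   read B → write 0, move -1, go to p2
p2 | 111BB[0]0B   read 0 → write B, move +1, go to p1
p1 | 111BBB[0]B   read 0 → write B, move -1, go to p0
p0 | 111BB[B]BB   read B → write 1, move -1, go to p2
p2 | 111B[B]1BB   read B → write B, move -1, go to p3
p3 | 111[B]B1BB   read B → write 0, move -1, go to p2
p2 | 11[1]0B1BB   read 1 → write 1, move +1, go to pH
pH | 111[0]B1BB
The non-blank tape span at halt is 1110B1.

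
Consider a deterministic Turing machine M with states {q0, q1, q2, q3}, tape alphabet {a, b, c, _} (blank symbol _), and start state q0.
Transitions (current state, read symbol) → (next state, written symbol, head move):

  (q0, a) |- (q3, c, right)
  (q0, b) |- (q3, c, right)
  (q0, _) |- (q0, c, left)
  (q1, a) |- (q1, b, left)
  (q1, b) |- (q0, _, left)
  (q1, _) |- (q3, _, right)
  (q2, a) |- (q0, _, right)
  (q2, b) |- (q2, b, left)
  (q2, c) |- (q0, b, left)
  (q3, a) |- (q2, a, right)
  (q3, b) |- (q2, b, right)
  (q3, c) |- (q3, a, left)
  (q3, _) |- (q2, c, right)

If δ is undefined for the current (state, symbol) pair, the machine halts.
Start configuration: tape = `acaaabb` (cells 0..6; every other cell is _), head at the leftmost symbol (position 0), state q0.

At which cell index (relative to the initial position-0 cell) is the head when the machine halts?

2

q0 | _[a]caaabb   read a → write c, move right, go to q3
q3 | _c[c]aaabb   read c → write a, move left, go to q3
q3 | _[c]aaaabb   read c → write a, move left, go to q3
q3 | [_]aaaaabb   read _ → write c, move right, go to q2
q2 | c[a]aaaabb   read a → write _, move right, go to q0
q0 | c_[a]aaabb   read a → write c, move right, go to q3
q3 | c_c[a]aabb   read a → write a, move right, go to q2
q2 | c_ca[a]abb   read a → write _, move right, go to q0
q0 | c_ca_[a]bb   read a → write c, move right, go to q3
q3 | c_ca_c[b]b   read b → write b, move right, go to q2
q2 | c_ca_cb[b]   read b → write b, move left, go to q2
q2 | c_ca_c[b]b   read b → write b, move left, go to q2
q2 | c_ca_[c]bb   read c → write b, move left, go to q0
q0 | c_ca[_]bbb   read _ → write c, move left, go to q0
q0 | c_c[a]cbbb   read a → write c, move right, go to q3
q3 | c_cc[c]bbb   read c → write a, move left, go to q3
q3 | c_c[c]abbb   read c → write a, move left, go to q3
q3 | c_[c]aabbb   read c → write a, move left, go to q3
q3 | c[_]aaabbb   read _ → write c, move right, go to q2
q2 | cc[a]aabbb   read a → write _, move right, go to q0
q0 | cc_[a]abbb   read a → write c, move right, go to q3
q3 | cc_c[a]bbb   read a → write a, move right, go to q2
q2 | cc_ca[b]bb   read b → write b, move left, go to q2
q2 | cc_c[a]bbb   read a → write _, move right, go to q0
q0 | cc_c_[b]bb   read b → write c, move right, go to q3
q3 | cc_c_c[b]b   read b → write b, move right, go to q2
q2 | cc_c_cb[b]   read b → write b, move left, go to q2
q2 | cc_c_c[b]b   read b → write b, move left, go to q2
q2 | cc_c_[c]bb   read c → write b, move left, go to q0
q0 | cc_c[_]bbb   read _ → write c, move left, go to q0
q0 | cc_[c]cbbb
At halt the head is at cell 2.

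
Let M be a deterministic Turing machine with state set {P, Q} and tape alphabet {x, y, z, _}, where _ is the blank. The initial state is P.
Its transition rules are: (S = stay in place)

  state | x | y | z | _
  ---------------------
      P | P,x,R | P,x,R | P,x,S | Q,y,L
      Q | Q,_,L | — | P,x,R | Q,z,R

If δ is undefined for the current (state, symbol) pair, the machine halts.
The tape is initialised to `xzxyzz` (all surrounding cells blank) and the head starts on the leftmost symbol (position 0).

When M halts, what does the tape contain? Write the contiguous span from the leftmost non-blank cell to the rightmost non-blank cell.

zzzzzzzy

state=P head=0 tape=_[x]zxyzz_   (P,x)→(P,x,R)
state=P head=1 tape=_x[z]xyzz_   (P,z)→(P,x,S)
state=P head=1 tape=_x[x]xyzz_   (P,x)→(P,x,R)
state=P head=2 tape=_xx[x]yzz_   (P,x)→(P,x,R)
state=P head=3 tape=_xxx[y]zz_   (P,y)→(P,x,R)
state=P head=4 tape=_xxxx[z]z_   (P,z)→(P,x,S)
state=P head=4 tape=_xxxx[x]z_   (P,x)→(P,x,R)
state=P head=5 tape=_xxxxx[z]_   (P,z)→(P,x,S)
state=P head=5 tape=_xxxxx[x]_   (P,x)→(P,x,R)
state=P head=6 tape=_xxxxxx[_]   (P,_)→(Q,y,L)
state=Q head=5 tape=_xxxxx[x]y   (Q,x)→(Q,_,L)
state=Q head=4 tape=_xxxx[x]_y   (Q,x)→(Q,_,L)
state=Q head=3 tape=_xxx[x]__y   (Q,x)→(Q,_,L)
state=Q head=2 tape=_xx[x]___y   (Q,x)→(Q,_,L)
state=Q head=1 tape=_x[x]____y   (Q,x)→(Q,_,L)
state=Q head=0 tape=_[x]_____y   (Q,x)→(Q,_,L)
state=Q head=-1 tape=[_]______y   (Q,_)→(Q,z,R)
state=Q head=0 tape=z[_]_____y   (Q,_)→(Q,z,R)
state=Q head=1 tape=zz[_]____y   (Q,_)→(Q,z,R)
state=Q head=2 tape=zzz[_]___y   (Q,_)→(Q,z,R)
state=Q head=3 tape=zzzz[_]__y   (Q,_)→(Q,z,R)
state=Q head=4 tape=zzzzz[_]_y   (Q,_)→(Q,z,R)
state=Q head=5 tape=zzzzzz[_]y   (Q,_)→(Q,z,R)
state=Q head=6 tape=zzzzzzz[y]
The non-blank tape span at halt is zzzzzzzy.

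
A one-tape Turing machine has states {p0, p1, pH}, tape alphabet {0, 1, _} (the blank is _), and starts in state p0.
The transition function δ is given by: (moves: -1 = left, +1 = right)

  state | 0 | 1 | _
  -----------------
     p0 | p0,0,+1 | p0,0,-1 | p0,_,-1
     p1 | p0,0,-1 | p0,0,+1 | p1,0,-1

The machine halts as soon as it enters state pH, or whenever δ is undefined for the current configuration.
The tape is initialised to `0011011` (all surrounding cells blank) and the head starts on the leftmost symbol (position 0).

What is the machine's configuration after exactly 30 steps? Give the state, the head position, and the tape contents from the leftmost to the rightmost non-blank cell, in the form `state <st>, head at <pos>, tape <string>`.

state=p0 head=0 tape=[0]011011_   (p0,0)→(p0,0,+1)
state=p0 head=1 tape=0[0]11011_   (p0,0)→(p0,0,+1)
state=p0 head=2 tape=00[1]1011_   (p0,1)→(p0,0,-1)
state=p0 head=1 tape=0[0]01011_   (p0,0)→(p0,0,+1)
state=p0 head=2 tape=00[0]1011_   (p0,0)→(p0,0,+1)
state=p0 head=3 tape=000[1]011_   (p0,1)→(p0,0,-1)
state=p0 head=2 tape=00[0]0011_   (p0,0)→(p0,0,+1)
state=p0 head=3 tape=000[0]011_   (p0,0)→(p0,0,+1)
state=p0 head=4 tape=0000[0]11_   (p0,0)→(p0,0,+1)
state=p0 head=5 tape=00000[1]1_   (p0,1)→(p0,0,-1)
state=p0 head=4 tape=0000[0]01_   (p0,0)→(p0,0,+1)
state=p0 head=5 tape=00000[0]1_   (p0,0)→(p0,0,+1)
state=p0 head=6 tape=000000[1]_   (p0,1)→(p0,0,-1)
state=p0 head=5 tape=00000[0]0_   (p0,0)→(p0,0,+1)
state=p0 head=6 tape=000000[0]_   (p0,0)→(p0,0,+1)
state=p0 head=7 tape=0000000[_]   (p0,_)→(p0,_,-1)
state=p0 head=6 tape=000000[0]_   (p0,0)→(p0,0,+1)
state=p0 head=7 tape=0000000[_]   (p0,_)→(p0,_,-1)
state=p0 head=6 tape=000000[0]_   (p0,0)→(p0,0,+1)
state=p0 head=7 tape=0000000[_]   (p0,_)→(p0,_,-1)
state=p0 head=6 tape=000000[0]_   (p0,0)→(p0,0,+1)
state=p0 head=7 tape=0000000[_]   (p0,_)→(p0,_,-1)
state=p0 head=6 tape=000000[0]_   (p0,0)→(p0,0,+1)
state=p0 head=7 tape=0000000[_]   (p0,_)→(p0,_,-1)
state=p0 head=6 tape=000000[0]_   (p0,0)→(p0,0,+1)
state=p0 head=7 tape=0000000[_]   (p0,_)→(p0,_,-1)
state=p0 head=6 tape=000000[0]_   (p0,0)→(p0,0,+1)
state=p0 head=7 tape=0000000[_]   (p0,_)→(p0,_,-1)
state=p0 head=6 tape=000000[0]_   (p0,0)→(p0,0,+1)
state=p0 head=7 tape=0000000[_]   (p0,_)→(p0,_,-1)
state=p0 head=6 tape=000000[0]_
After 30 steps: state p0, head at 6, tape 0000000.

state p0, head at 6, tape 0000000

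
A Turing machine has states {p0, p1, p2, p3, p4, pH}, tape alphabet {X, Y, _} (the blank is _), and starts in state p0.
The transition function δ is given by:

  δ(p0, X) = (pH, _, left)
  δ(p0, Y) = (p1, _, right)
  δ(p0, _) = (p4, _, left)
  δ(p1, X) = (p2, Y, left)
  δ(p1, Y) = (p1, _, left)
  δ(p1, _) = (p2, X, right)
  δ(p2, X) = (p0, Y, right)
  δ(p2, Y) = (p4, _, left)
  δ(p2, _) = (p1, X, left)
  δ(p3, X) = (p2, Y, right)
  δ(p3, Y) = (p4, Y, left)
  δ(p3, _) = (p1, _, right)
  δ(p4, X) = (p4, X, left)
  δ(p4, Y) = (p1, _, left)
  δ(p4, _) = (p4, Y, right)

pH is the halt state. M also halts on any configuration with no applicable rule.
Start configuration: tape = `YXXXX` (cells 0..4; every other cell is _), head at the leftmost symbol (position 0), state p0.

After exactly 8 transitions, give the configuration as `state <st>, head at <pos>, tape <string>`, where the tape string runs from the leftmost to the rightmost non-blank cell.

state p1, head at 0, tape XYXYXX

p0 | _[Y]XXXX   read Y → write _, move right, go to p1
p1 | __[X]XXX   read X → write Y, move left, go to p2
p2 | _[_]YXXX   read _ → write X, move left, go to p1
p1 | [_]XYXXX   read _ → write X, move right, go to p2
p2 | X[X]YXXX   read X → write Y, move right, go to p0
p0 | XY[Y]XXX   read Y → write _, move right, go to p1
p1 | XY_[X]XX   read X → write Y, move left, go to p2
p2 | XY[_]YXX   read _ → write X, move left, go to p1
p1 | X[Y]XYXX
After 8 steps: state p1, head at 0, tape XYXYXX.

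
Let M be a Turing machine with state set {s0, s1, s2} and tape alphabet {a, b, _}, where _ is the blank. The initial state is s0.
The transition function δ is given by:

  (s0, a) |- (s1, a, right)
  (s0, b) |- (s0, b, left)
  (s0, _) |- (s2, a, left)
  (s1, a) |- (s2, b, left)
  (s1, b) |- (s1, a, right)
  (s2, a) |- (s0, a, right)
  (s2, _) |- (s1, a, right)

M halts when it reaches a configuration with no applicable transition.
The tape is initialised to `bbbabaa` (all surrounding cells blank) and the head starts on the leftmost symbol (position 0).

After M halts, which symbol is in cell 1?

a

s0 | __[b]bbabaa_   read b → write b, move left, go to s0
s0 | _[_]bbbabaa_   read _ → write a, move left, go to s2
s2 | [_]abbbabaa_   read _ → write a, move right, go to s1
s1 | a[a]bbbabaa_   read a → write b, move left, go to s2
s2 | [a]bbbbabaa_   read a → write a, move right, go to s0
s0 | a[b]bbbabaa_   read b → write b, move left, go to s0
s0 | [a]bbbbabaa_   read a → write a, move right, go to s1
s1 | a[b]bbbabaa_   read b → write a, move right, go to s1
s1 | aa[b]bbabaa_   read b → write a, move right, go to s1
s1 | aaa[b]babaa_   read b → write a, move right, go to s1
s1 | aaaa[b]abaa_   read b → write a, move right, go to s1
s1 | aaaaa[a]baa_   read a → write b, move left, go to s2
s2 | aaaa[a]bbaa_   read a → write a, move right, go to s0
s0 | aaaaa[b]baa_   read b → write b, move left, go to s0
s0 | aaaa[a]bbaa_   read a → write a, move right, go to s1
s1 | aaaaa[b]baa_   read b → write a, move right, go to s1
s1 | aaaaaa[b]aa_   read b → write a, move right, go to s1
s1 | aaaaaaa[a]a_   read a → write b, move left, go to s2
s2 | aaaaaa[a]ba_   read a → write a, move right, go to s0
s0 | aaaaaaa[b]a_   read b → write b, move left, go to s0
s0 | aaaaaa[a]ba_   read a → write a, move right, go to s1
s1 | aaaaaaa[b]a_   read b → write a, move right, go to s1
s1 | aaaaaaaa[a]_   read a → write b, move left, go to s2
s2 | aaaaaaa[a]b_   read a → write a, move right, go to s0
s0 | aaaaaaaa[b]_   read b → write b, move left, go to s0
s0 | aaaaaaa[a]b_   read a → write a, move right, go to s1
s1 | aaaaaaaa[b]_   read b → write a, move right, go to s1
s1 | aaaaaaaaa[_]
Cell 1 holds a when M halts.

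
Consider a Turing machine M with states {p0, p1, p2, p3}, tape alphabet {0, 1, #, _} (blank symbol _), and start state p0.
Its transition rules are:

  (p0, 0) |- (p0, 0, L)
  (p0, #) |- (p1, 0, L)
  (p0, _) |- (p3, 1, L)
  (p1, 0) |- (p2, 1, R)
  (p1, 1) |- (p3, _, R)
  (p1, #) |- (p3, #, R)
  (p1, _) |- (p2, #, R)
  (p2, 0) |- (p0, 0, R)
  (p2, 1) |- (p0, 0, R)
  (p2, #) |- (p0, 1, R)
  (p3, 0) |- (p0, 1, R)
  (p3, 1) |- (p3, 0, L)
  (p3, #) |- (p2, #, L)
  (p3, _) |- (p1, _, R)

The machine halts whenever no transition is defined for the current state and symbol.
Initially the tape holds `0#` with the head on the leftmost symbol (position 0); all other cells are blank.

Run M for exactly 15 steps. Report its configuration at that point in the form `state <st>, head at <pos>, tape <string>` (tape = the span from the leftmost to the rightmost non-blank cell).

state p0, head at 3, tape 111

state=p0 head=0 tape=__[0]#__   (p0,0)→(p0,0,L)
state=p0 head=-1 tape=_[_]0#__   (p0,_)→(p3,1,L)
state=p3 head=-2 tape=[_]10#__   (p3,_)→(p1,_,R)
state=p1 head=-1 tape=_[1]0#__   (p1,1)→(p3,_,R)
state=p3 head=0 tape=__[0]#__   (p3,0)→(p0,1,R)
state=p0 head=1 tape=__1[#]__   (p0,#)→(p1,0,L)
state=p1 head=0 tape=__[1]0__   (p1,1)→(p3,_,R)
state=p3 head=1 tape=___[0]__   (p3,0)→(p0,1,R)
state=p0 head=2 tape=___1[_]_   (p0,_)→(p3,1,L)
state=p3 head=1 tape=___[1]1_   (p3,1)→(p3,0,L)
state=p3 head=0 tape=__[_]01_   (p3,_)→(p1,_,R)
state=p1 head=1 tape=___[0]1_   (p1,0)→(p2,1,R)
state=p2 head=2 tape=___1[1]_   (p2,1)→(p0,0,R)
state=p0 head=3 tape=___10[_]   (p0,_)→(p3,1,L)
state=p3 head=2 tape=___1[0]1   (p3,0)→(p0,1,R)
state=p0 head=3 tape=___11[1]
After 15 steps: state p0, head at 3, tape 111.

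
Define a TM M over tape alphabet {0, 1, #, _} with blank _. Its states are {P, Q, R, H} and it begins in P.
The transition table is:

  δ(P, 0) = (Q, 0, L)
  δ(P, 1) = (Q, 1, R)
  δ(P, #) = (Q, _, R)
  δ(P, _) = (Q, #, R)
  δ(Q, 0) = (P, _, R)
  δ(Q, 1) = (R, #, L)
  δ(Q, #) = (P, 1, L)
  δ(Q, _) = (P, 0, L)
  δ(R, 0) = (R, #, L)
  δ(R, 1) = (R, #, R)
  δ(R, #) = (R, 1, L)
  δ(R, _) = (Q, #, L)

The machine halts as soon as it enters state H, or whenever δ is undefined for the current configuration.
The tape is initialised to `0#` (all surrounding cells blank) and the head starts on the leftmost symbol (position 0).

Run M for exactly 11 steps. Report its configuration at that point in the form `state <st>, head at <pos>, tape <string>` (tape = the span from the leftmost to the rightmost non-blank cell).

state Q, head at -1, tape #00#

state=P head=0 tape=__[0]#   (P,0)→(Q,0,L)
state=Q head=-1 tape=_[_]0#   (Q,_)→(P,0,L)
state=P head=-2 tape=[_]00#   (P,_)→(Q,#,R)
state=Q head=-1 tape=#[0]0#   (Q,0)→(P,_,R)
state=P head=0 tape=#_[0]#   (P,0)→(Q,0,L)
state=Q head=-1 tape=#[_]0#   (Q,_)→(P,0,L)
state=P head=-2 tape=[#]00#   (P,#)→(Q,_,R)
state=Q head=-1 tape=_[0]0#   (Q,0)→(P,_,R)
state=P head=0 tape=__[0]#   (P,0)→(Q,0,L)
state=Q head=-1 tape=_[_]0#   (Q,_)→(P,0,L)
state=P head=-2 tape=[_]00#   (P,_)→(Q,#,R)
state=Q head=-1 tape=#[0]0#
After 11 steps: state Q, head at -1, tape #00#.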